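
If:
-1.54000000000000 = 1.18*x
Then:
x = -1.31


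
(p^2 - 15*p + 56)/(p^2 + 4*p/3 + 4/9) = 9*(p^2 - 15*p + 56)/(9*p^2 + 12*p + 4)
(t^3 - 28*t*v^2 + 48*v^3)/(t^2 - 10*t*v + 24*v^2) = (t^2 + 4*t*v - 12*v^2)/(t - 6*v)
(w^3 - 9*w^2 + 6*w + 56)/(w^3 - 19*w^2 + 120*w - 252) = (w^2 - 2*w - 8)/(w^2 - 12*w + 36)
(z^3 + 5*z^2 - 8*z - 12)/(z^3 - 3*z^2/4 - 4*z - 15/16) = 16*(-z^3 - 5*z^2 + 8*z + 12)/(-16*z^3 + 12*z^2 + 64*z + 15)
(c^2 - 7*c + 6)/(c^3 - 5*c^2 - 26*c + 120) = (c - 1)/(c^2 + c - 20)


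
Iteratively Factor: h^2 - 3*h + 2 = (h - 2)*(h - 1)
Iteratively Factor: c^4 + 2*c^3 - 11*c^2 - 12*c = (c - 3)*(c^3 + 5*c^2 + 4*c) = c*(c - 3)*(c^2 + 5*c + 4) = c*(c - 3)*(c + 1)*(c + 4)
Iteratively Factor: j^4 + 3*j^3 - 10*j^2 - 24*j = (j)*(j^3 + 3*j^2 - 10*j - 24) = j*(j + 4)*(j^2 - j - 6) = j*(j + 2)*(j + 4)*(j - 3)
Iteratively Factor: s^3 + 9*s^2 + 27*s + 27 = (s + 3)*(s^2 + 6*s + 9) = (s + 3)^2*(s + 3)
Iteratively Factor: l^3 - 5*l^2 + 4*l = (l - 1)*(l^2 - 4*l) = (l - 4)*(l - 1)*(l)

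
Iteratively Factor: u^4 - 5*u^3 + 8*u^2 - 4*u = (u - 1)*(u^3 - 4*u^2 + 4*u) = u*(u - 1)*(u^2 - 4*u + 4) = u*(u - 2)*(u - 1)*(u - 2)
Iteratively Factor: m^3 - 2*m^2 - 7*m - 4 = (m - 4)*(m^2 + 2*m + 1) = (m - 4)*(m + 1)*(m + 1)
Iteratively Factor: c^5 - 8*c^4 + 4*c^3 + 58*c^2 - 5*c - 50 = (c + 1)*(c^4 - 9*c^3 + 13*c^2 + 45*c - 50) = (c - 1)*(c + 1)*(c^3 - 8*c^2 + 5*c + 50) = (c - 5)*(c - 1)*(c + 1)*(c^2 - 3*c - 10) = (c - 5)*(c - 1)*(c + 1)*(c + 2)*(c - 5)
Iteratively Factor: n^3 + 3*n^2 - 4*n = (n)*(n^2 + 3*n - 4) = n*(n + 4)*(n - 1)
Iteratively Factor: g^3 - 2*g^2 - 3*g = (g - 3)*(g^2 + g) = g*(g - 3)*(g + 1)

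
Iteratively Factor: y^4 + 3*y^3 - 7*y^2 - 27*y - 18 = (y - 3)*(y^3 + 6*y^2 + 11*y + 6) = (y - 3)*(y + 1)*(y^2 + 5*y + 6) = (y - 3)*(y + 1)*(y + 2)*(y + 3)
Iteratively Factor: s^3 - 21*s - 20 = (s + 4)*(s^2 - 4*s - 5) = (s + 1)*(s + 4)*(s - 5)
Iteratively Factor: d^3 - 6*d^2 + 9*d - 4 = (d - 4)*(d^2 - 2*d + 1) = (d - 4)*(d - 1)*(d - 1)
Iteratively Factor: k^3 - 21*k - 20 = (k - 5)*(k^2 + 5*k + 4) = (k - 5)*(k + 4)*(k + 1)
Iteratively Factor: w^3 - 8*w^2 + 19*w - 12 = (w - 1)*(w^2 - 7*w + 12) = (w - 3)*(w - 1)*(w - 4)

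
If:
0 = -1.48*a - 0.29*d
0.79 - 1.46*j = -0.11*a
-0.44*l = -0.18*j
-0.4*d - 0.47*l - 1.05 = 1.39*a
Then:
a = 1.81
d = -9.25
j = 0.68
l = 0.28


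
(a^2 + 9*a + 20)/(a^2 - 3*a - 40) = (a + 4)/(a - 8)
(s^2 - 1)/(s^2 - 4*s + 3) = (s + 1)/(s - 3)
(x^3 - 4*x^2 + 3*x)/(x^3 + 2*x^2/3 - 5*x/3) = 3*(x - 3)/(3*x + 5)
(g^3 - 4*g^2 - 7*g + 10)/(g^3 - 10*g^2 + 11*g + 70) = (g - 1)/(g - 7)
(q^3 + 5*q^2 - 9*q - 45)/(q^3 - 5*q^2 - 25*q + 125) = (q^2 - 9)/(q^2 - 10*q + 25)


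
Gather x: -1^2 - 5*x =-5*x - 1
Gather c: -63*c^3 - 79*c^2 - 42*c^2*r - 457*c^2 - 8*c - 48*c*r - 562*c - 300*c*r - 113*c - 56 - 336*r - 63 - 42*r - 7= -63*c^3 + c^2*(-42*r - 536) + c*(-348*r - 683) - 378*r - 126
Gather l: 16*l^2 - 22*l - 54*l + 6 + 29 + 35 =16*l^2 - 76*l + 70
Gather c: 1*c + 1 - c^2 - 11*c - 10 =-c^2 - 10*c - 9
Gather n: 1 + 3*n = 3*n + 1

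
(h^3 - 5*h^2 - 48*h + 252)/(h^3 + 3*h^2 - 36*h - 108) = (h^2 + h - 42)/(h^2 + 9*h + 18)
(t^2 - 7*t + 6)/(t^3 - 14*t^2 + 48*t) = (t - 1)/(t*(t - 8))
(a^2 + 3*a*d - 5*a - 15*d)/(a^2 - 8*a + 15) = (a + 3*d)/(a - 3)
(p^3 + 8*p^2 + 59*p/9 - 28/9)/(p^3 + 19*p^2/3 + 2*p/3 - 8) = (3*p^2 + 20*p - 7)/(3*(p^2 + 5*p - 6))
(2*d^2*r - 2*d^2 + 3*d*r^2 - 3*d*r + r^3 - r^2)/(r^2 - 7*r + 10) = (2*d^2*r - 2*d^2 + 3*d*r^2 - 3*d*r + r^3 - r^2)/(r^2 - 7*r + 10)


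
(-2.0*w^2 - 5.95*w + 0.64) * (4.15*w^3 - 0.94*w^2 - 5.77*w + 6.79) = -8.3*w^5 - 22.8125*w^4 + 19.789*w^3 + 20.1499*w^2 - 44.0933*w + 4.3456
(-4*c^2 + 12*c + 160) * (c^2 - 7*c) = -4*c^4 + 40*c^3 + 76*c^2 - 1120*c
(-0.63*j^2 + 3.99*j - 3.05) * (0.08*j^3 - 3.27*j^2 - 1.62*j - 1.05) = -0.0504*j^5 + 2.3793*j^4 - 12.2707*j^3 + 4.1712*j^2 + 0.751499999999999*j + 3.2025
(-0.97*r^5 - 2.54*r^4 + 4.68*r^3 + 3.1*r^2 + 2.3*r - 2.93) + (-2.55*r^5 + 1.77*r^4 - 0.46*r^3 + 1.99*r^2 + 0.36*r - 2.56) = -3.52*r^5 - 0.77*r^4 + 4.22*r^3 + 5.09*r^2 + 2.66*r - 5.49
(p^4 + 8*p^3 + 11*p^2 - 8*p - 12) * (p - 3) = p^5 + 5*p^4 - 13*p^3 - 41*p^2 + 12*p + 36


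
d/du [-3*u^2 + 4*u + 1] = 4 - 6*u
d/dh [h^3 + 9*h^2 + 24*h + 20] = 3*h^2 + 18*h + 24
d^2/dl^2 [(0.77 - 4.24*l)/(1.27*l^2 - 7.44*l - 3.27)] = ((2.54*l - 7.44)*(4.24*l - 0.77)*(5.08*l - 14.88) + (32.3088*l - 65.047)*(-1.27*l^2 + 7.44*l + 3.27))/(-1.27*l^2 + 7.44*l + 3.27)^3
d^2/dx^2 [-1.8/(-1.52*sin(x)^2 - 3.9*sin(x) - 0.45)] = (-16.63488*sin(x)^4 - 32.0112*sin(x)^3 + 2.49912*sin(x)^2 + 67.1814*sin(x) + 52.2936)/(1.52*sin(x)^2 + 3.9*sin(x) + 0.45)^3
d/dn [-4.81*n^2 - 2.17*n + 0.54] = -9.62*n - 2.17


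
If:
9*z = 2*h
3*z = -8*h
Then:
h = 0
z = 0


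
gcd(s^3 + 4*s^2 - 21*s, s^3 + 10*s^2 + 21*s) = s^2 + 7*s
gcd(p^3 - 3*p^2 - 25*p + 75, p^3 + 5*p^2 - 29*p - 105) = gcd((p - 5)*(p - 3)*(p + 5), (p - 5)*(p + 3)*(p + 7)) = p - 5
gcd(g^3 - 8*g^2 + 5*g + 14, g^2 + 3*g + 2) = g + 1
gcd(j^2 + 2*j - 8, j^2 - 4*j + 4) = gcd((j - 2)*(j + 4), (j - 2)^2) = j - 2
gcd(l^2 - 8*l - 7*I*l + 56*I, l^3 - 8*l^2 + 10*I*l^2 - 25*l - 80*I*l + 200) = l - 8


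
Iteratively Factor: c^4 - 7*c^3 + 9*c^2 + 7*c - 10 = (c - 1)*(c^3 - 6*c^2 + 3*c + 10) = (c - 2)*(c - 1)*(c^2 - 4*c - 5) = (c - 5)*(c - 2)*(c - 1)*(c + 1)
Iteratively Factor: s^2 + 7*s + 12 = (s + 3)*(s + 4)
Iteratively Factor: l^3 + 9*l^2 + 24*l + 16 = (l + 4)*(l^2 + 5*l + 4) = (l + 1)*(l + 4)*(l + 4)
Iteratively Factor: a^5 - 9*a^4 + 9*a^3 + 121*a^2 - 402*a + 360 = (a - 2)*(a^4 - 7*a^3 - 5*a^2 + 111*a - 180) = (a - 3)*(a - 2)*(a^3 - 4*a^2 - 17*a + 60) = (a - 3)^2*(a - 2)*(a^2 - a - 20) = (a - 3)^2*(a - 2)*(a + 4)*(a - 5)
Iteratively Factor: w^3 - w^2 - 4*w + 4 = (w - 2)*(w^2 + w - 2) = (w - 2)*(w - 1)*(w + 2)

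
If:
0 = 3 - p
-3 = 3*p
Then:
No Solution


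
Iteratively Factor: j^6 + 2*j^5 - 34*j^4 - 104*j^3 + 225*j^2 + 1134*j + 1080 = (j - 5)*(j^5 + 7*j^4 + j^3 - 99*j^2 - 270*j - 216) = (j - 5)*(j + 2)*(j^4 + 5*j^3 - 9*j^2 - 81*j - 108) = (j - 5)*(j + 2)*(j + 3)*(j^3 + 2*j^2 - 15*j - 36) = (j - 5)*(j + 2)*(j + 3)^2*(j^2 - j - 12) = (j - 5)*(j + 2)*(j + 3)^3*(j - 4)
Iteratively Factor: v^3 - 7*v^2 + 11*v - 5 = (v - 5)*(v^2 - 2*v + 1) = (v - 5)*(v - 1)*(v - 1)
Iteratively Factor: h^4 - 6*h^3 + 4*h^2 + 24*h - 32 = (h + 2)*(h^3 - 8*h^2 + 20*h - 16) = (h - 2)*(h + 2)*(h^2 - 6*h + 8) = (h - 4)*(h - 2)*(h + 2)*(h - 2)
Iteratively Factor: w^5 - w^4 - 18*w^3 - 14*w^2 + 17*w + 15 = (w + 1)*(w^4 - 2*w^3 - 16*w^2 + 2*w + 15) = (w - 5)*(w + 1)*(w^3 + 3*w^2 - w - 3) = (w - 5)*(w - 1)*(w + 1)*(w^2 + 4*w + 3) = (w - 5)*(w - 1)*(w + 1)*(w + 3)*(w + 1)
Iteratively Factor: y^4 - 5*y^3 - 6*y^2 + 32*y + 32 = (y - 4)*(y^3 - y^2 - 10*y - 8) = (y - 4)*(y + 1)*(y^2 - 2*y - 8) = (y - 4)^2*(y + 1)*(y + 2)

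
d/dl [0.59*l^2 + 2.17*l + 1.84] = 1.18*l + 2.17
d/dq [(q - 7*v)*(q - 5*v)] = 2*q - 12*v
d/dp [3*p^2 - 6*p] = 6*p - 6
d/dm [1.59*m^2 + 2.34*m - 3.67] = 3.18*m + 2.34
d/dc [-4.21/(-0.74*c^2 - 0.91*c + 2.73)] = (-6.2308*c - 3.8311)/(0.74*c^2 + 0.91*c - 2.73)^2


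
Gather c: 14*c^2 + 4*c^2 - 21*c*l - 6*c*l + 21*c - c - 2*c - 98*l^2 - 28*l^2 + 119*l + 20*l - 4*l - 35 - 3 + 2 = 18*c^2 + c*(18 - 27*l) - 126*l^2 + 135*l - 36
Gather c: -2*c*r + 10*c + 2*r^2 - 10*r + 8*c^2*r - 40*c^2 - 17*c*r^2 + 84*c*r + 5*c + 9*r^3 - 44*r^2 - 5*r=c^2*(8*r - 40) + c*(-17*r^2 + 82*r + 15) + 9*r^3 - 42*r^2 - 15*r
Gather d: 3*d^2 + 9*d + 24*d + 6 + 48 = 3*d^2 + 33*d + 54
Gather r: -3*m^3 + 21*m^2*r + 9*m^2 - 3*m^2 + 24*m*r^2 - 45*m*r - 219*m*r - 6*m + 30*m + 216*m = -3*m^3 + 6*m^2 + 24*m*r^2 + 240*m + r*(21*m^2 - 264*m)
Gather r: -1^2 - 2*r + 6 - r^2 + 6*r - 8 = -r^2 + 4*r - 3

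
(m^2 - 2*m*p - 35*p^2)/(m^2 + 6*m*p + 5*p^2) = (m - 7*p)/(m + p)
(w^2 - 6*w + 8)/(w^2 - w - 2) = (w - 4)/(w + 1)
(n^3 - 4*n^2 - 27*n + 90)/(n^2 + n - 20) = (n^2 - 9*n + 18)/(n - 4)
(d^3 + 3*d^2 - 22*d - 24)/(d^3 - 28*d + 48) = (d + 1)/(d - 2)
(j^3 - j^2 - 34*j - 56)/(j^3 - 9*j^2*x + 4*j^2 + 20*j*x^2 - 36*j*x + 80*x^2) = (j^2 - 5*j - 14)/(j^2 - 9*j*x + 20*x^2)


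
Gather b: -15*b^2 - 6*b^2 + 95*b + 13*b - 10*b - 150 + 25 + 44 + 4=-21*b^2 + 98*b - 77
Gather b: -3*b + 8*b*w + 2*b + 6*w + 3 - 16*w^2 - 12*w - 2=b*(8*w - 1) - 16*w^2 - 6*w + 1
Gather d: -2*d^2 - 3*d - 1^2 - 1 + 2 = -2*d^2 - 3*d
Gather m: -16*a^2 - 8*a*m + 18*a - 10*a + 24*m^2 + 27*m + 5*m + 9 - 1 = -16*a^2 + 8*a + 24*m^2 + m*(32 - 8*a) + 8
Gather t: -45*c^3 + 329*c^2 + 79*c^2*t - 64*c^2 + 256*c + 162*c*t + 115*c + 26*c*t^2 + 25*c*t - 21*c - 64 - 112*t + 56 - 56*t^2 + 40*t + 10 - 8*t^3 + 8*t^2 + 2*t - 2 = -45*c^3 + 265*c^2 + 350*c - 8*t^3 + t^2*(26*c - 48) + t*(79*c^2 + 187*c - 70)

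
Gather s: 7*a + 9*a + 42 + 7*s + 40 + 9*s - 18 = 16*a + 16*s + 64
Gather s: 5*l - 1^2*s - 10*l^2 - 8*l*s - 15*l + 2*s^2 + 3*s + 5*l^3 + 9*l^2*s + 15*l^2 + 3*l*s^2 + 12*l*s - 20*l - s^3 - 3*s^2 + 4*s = 5*l^3 + 5*l^2 - 30*l - s^3 + s^2*(3*l - 1) + s*(9*l^2 + 4*l + 6)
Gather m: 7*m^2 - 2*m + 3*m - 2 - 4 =7*m^2 + m - 6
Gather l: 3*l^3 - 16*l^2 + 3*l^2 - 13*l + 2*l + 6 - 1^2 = 3*l^3 - 13*l^2 - 11*l + 5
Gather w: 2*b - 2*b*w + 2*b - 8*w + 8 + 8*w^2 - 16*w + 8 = 4*b + 8*w^2 + w*(-2*b - 24) + 16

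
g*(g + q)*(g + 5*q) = g^3 + 6*g^2*q + 5*g*q^2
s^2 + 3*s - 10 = (s - 2)*(s + 5)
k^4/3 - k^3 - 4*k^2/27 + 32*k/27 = k*(k/3 + 1/3)*(k - 8/3)*(k - 4/3)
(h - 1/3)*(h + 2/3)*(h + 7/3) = h^3 + 8*h^2/3 + 5*h/9 - 14/27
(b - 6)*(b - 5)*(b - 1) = b^3 - 12*b^2 + 41*b - 30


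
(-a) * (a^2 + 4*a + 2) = -a^3 - 4*a^2 - 2*a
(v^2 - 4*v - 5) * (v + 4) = v^3 - 21*v - 20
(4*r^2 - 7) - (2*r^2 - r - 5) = 2*r^2 + r - 2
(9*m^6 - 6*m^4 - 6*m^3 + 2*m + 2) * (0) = 0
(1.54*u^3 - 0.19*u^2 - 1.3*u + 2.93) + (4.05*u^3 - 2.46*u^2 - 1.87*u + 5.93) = 5.59*u^3 - 2.65*u^2 - 3.17*u + 8.86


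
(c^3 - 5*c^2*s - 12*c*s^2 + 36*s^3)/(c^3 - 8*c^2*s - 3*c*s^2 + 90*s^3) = (-c + 2*s)/(-c + 5*s)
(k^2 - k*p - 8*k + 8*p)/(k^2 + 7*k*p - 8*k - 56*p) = (k - p)/(k + 7*p)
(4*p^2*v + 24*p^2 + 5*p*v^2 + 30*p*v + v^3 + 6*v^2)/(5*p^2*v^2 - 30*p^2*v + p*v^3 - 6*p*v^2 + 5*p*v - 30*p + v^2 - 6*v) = (4*p^2*v + 24*p^2 + 5*p*v^2 + 30*p*v + v^3 + 6*v^2)/(5*p^2*v^2 - 30*p^2*v + p*v^3 - 6*p*v^2 + 5*p*v - 30*p + v^2 - 6*v)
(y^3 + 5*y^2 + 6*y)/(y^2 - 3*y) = (y^2 + 5*y + 6)/(y - 3)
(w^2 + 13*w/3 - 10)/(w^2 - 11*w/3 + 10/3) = (w + 6)/(w - 2)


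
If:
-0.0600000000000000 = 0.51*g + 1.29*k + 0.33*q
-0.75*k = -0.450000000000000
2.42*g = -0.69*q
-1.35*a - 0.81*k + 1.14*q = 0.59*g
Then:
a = -4.74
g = 1.29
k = 0.60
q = -4.52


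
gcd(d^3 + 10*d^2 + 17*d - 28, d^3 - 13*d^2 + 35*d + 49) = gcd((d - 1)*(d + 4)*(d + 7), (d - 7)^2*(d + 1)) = 1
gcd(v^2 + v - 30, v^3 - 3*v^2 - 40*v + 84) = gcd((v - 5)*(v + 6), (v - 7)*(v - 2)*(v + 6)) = v + 6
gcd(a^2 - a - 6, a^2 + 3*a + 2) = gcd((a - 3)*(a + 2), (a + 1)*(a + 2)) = a + 2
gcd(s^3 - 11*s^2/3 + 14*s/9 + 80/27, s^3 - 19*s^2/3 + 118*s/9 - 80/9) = s^2 - 13*s/3 + 40/9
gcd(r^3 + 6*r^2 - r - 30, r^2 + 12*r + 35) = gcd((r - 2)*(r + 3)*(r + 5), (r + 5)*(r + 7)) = r + 5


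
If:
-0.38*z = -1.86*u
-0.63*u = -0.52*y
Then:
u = 0.204301075268817*z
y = 0.247518610421836*z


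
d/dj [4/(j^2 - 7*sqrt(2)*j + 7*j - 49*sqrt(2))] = 4*(-2*j - 7 + 7*sqrt(2))/(j^2 - 7*sqrt(2)*j + 7*j - 49*sqrt(2))^2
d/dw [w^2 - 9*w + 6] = 2*w - 9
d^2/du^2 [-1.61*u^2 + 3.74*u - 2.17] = -3.22000000000000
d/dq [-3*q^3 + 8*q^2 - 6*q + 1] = -9*q^2 + 16*q - 6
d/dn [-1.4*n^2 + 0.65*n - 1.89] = 0.65 - 2.8*n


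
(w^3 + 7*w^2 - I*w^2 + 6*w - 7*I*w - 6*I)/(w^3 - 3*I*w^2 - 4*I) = (w^3 + w^2*(7 - I) + w*(6 - 7*I) - 6*I)/(w^3 - 3*I*w^2 - 4*I)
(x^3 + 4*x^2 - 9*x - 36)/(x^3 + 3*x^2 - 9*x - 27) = (x + 4)/(x + 3)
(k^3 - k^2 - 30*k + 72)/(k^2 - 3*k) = k + 2 - 24/k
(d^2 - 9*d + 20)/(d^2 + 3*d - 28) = (d - 5)/(d + 7)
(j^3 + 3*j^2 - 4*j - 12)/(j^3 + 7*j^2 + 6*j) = (j^3 + 3*j^2 - 4*j - 12)/(j*(j^2 + 7*j + 6))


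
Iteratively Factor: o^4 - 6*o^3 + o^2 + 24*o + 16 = (o - 4)*(o^3 - 2*o^2 - 7*o - 4) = (o - 4)*(o + 1)*(o^2 - 3*o - 4) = (o - 4)^2*(o + 1)*(o + 1)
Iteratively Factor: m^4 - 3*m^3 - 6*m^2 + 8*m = (m - 4)*(m^3 + m^2 - 2*m) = m*(m - 4)*(m^2 + m - 2) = m*(m - 4)*(m - 1)*(m + 2)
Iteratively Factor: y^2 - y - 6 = (y - 3)*(y + 2)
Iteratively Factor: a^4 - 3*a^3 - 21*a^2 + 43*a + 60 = (a + 4)*(a^3 - 7*a^2 + 7*a + 15) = (a - 5)*(a + 4)*(a^2 - 2*a - 3) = (a - 5)*(a + 1)*(a + 4)*(a - 3)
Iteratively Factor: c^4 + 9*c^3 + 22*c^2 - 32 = (c + 4)*(c^3 + 5*c^2 + 2*c - 8) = (c + 4)^2*(c^2 + c - 2) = (c + 2)*(c + 4)^2*(c - 1)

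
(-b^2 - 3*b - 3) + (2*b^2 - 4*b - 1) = b^2 - 7*b - 4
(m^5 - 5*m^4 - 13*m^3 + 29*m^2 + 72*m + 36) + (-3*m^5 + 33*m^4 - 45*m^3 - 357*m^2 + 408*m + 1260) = -2*m^5 + 28*m^4 - 58*m^3 - 328*m^2 + 480*m + 1296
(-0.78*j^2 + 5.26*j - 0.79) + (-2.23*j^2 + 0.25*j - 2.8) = -3.01*j^2 + 5.51*j - 3.59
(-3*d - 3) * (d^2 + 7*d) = -3*d^3 - 24*d^2 - 21*d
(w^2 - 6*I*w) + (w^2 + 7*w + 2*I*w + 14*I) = 2*w^2 + 7*w - 4*I*w + 14*I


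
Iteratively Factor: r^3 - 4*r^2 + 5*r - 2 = (r - 1)*(r^2 - 3*r + 2) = (r - 1)^2*(r - 2)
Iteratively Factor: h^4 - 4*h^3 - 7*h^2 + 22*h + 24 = (h - 3)*(h^3 - h^2 - 10*h - 8) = (h - 3)*(h + 1)*(h^2 - 2*h - 8) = (h - 4)*(h - 3)*(h + 1)*(h + 2)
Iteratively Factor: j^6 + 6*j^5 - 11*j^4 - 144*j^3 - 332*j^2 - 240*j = (j - 5)*(j^5 + 11*j^4 + 44*j^3 + 76*j^2 + 48*j) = (j - 5)*(j + 2)*(j^4 + 9*j^3 + 26*j^2 + 24*j) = (j - 5)*(j + 2)*(j + 3)*(j^3 + 6*j^2 + 8*j) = j*(j - 5)*(j + 2)*(j + 3)*(j^2 + 6*j + 8) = j*(j - 5)*(j + 2)*(j + 3)*(j + 4)*(j + 2)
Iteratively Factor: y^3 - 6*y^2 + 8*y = (y - 4)*(y^2 - 2*y) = y*(y - 4)*(y - 2)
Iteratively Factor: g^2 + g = (g)*(g + 1)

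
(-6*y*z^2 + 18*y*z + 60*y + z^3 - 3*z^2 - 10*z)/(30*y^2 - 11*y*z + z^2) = (-z^2 + 3*z + 10)/(5*y - z)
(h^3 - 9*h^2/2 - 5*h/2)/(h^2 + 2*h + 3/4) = 2*h*(h - 5)/(2*h + 3)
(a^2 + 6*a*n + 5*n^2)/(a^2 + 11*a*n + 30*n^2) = (a + n)/(a + 6*n)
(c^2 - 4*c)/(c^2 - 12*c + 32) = c/(c - 8)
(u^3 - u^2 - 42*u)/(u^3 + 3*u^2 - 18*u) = (u - 7)/(u - 3)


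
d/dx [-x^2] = -2*x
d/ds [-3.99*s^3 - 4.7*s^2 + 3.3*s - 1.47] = -11.97*s^2 - 9.4*s + 3.3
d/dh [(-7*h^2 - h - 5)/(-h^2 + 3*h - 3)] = 2*(-11*h^2 + 16*h + 9)/(h^4 - 6*h^3 + 15*h^2 - 18*h + 9)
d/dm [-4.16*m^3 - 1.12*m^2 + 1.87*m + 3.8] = -12.48*m^2 - 2.24*m + 1.87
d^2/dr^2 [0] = 0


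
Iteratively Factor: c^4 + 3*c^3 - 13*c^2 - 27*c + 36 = (c + 4)*(c^3 - c^2 - 9*c + 9) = (c - 1)*(c + 4)*(c^2 - 9) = (c - 3)*(c - 1)*(c + 4)*(c + 3)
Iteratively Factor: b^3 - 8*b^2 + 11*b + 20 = (b - 5)*(b^2 - 3*b - 4) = (b - 5)*(b + 1)*(b - 4)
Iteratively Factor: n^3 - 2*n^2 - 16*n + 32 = (n - 2)*(n^2 - 16) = (n - 4)*(n - 2)*(n + 4)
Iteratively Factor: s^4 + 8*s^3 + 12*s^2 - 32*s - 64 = (s + 4)*(s^3 + 4*s^2 - 4*s - 16) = (s + 4)^2*(s^2 - 4) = (s + 2)*(s + 4)^2*(s - 2)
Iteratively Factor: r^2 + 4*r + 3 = (r + 1)*(r + 3)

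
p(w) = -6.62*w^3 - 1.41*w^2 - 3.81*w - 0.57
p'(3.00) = -191.01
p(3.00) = -203.43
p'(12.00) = -2897.49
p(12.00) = -11688.69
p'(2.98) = -188.58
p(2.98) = -199.63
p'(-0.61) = -9.48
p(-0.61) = 2.73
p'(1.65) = -62.53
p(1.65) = -40.43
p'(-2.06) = -82.28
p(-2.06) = 59.17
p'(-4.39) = -374.17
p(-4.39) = 549.06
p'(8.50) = -1462.66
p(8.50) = -4200.34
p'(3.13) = -207.20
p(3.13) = -229.31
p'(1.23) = -37.32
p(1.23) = -19.71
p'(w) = -19.86*w^2 - 2.82*w - 3.81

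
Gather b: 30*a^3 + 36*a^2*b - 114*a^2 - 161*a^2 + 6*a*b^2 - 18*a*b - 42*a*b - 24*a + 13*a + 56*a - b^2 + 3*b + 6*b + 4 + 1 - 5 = 30*a^3 - 275*a^2 + 45*a + b^2*(6*a - 1) + b*(36*a^2 - 60*a + 9)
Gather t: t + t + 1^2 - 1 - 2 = 2*t - 2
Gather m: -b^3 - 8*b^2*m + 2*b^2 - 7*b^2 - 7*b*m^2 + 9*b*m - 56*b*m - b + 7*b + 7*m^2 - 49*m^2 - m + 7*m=-b^3 - 5*b^2 + 6*b + m^2*(-7*b - 42) + m*(-8*b^2 - 47*b + 6)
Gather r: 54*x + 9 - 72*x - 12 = -18*x - 3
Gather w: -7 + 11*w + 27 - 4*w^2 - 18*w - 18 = -4*w^2 - 7*w + 2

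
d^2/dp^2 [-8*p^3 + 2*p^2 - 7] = 4 - 48*p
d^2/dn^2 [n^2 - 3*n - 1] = 2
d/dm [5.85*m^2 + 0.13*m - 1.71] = 11.7*m + 0.13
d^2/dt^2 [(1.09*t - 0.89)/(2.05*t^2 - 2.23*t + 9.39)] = ((8.5104 - 13.407*t)*(2.05*t^2 - 2.23*t + 9.39) + (1.09*t - 0.89)*(4.1*t - 2.23)*(8.2*t - 4.46))/(2.05*t^2 - 2.23*t + 9.39)^3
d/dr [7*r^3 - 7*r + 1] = 21*r^2 - 7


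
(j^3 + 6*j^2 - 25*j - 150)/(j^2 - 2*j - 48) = (j^2 - 25)/(j - 8)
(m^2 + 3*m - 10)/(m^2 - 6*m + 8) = (m + 5)/(m - 4)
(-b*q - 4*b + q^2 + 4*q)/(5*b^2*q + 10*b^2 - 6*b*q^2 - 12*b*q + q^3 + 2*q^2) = (q + 4)/(-5*b*q - 10*b + q^2 + 2*q)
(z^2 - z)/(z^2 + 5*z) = (z - 1)/(z + 5)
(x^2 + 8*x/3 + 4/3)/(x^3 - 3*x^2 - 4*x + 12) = (x + 2/3)/(x^2 - 5*x + 6)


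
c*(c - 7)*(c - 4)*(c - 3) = c^4 - 14*c^3 + 61*c^2 - 84*c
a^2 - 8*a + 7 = (a - 7)*(a - 1)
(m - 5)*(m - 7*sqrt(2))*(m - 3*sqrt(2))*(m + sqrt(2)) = m^4 - 9*sqrt(2)*m^3 - 5*m^3 + 22*m^2 + 45*sqrt(2)*m^2 - 110*m + 42*sqrt(2)*m - 210*sqrt(2)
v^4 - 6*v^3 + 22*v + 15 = (v - 5)*(v - 3)*(v + 1)^2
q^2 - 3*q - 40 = (q - 8)*(q + 5)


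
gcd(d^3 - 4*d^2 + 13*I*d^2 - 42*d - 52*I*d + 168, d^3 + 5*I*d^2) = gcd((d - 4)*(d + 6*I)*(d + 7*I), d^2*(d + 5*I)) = 1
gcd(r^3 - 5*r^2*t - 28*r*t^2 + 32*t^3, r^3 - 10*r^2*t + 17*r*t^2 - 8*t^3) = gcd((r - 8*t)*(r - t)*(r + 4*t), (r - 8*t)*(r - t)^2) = r^2 - 9*r*t + 8*t^2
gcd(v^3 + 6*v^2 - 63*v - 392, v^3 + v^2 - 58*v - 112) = v^2 - v - 56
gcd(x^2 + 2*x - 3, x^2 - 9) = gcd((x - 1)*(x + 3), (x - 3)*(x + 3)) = x + 3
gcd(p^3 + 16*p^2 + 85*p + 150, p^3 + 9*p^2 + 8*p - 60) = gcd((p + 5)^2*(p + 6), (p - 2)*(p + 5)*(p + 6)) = p^2 + 11*p + 30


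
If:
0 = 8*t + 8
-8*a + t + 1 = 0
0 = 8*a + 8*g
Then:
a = 0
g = 0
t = -1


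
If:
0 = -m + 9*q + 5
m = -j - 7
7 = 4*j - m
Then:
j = 0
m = -7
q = -4/3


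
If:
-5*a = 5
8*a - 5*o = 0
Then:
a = -1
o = -8/5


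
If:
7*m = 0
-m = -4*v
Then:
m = 0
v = 0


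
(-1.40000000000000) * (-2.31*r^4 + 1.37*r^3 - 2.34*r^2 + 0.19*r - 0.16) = 3.234*r^4 - 1.918*r^3 + 3.276*r^2 - 0.266*r + 0.224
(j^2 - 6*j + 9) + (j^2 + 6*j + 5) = 2*j^2 + 14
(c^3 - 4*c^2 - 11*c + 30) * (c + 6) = c^4 + 2*c^3 - 35*c^2 - 36*c + 180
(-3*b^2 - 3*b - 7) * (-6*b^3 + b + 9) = 18*b^5 + 18*b^4 + 39*b^3 - 30*b^2 - 34*b - 63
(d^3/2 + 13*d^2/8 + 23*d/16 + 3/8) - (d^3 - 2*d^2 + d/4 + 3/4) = -d^3/2 + 29*d^2/8 + 19*d/16 - 3/8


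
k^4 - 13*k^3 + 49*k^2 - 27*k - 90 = (k - 6)*(k - 5)*(k - 3)*(k + 1)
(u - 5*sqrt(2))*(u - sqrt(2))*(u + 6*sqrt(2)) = u^3 - 62*u + 60*sqrt(2)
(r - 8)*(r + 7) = r^2 - r - 56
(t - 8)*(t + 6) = t^2 - 2*t - 48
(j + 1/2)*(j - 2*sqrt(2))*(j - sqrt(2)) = j^3 - 3*sqrt(2)*j^2 + j^2/2 - 3*sqrt(2)*j/2 + 4*j + 2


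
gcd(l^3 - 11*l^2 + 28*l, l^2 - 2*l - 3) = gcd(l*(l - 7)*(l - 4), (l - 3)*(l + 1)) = 1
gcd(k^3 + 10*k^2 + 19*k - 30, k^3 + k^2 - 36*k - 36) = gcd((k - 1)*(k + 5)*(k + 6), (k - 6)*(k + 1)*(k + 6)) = k + 6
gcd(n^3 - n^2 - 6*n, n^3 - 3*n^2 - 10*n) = n^2 + 2*n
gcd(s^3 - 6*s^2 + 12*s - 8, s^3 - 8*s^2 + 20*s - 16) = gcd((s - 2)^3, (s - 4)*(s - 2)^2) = s^2 - 4*s + 4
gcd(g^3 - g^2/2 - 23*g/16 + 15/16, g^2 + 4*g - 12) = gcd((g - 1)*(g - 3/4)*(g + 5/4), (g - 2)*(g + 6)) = 1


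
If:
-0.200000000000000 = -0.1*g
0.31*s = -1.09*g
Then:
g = 2.00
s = -7.03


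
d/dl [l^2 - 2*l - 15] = 2*l - 2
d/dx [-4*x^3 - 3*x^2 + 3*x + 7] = -12*x^2 - 6*x + 3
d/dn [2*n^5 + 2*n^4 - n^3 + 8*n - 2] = 10*n^4 + 8*n^3 - 3*n^2 + 8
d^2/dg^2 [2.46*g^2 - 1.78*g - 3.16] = 4.92000000000000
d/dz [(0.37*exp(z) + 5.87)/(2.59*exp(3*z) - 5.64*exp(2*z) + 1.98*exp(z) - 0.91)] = (-1.9166*exp(3*z) - 43.5231*exp(2*z) + 66.2136*exp(z) - 11.9593)*exp(z)/(6.7081*exp(6*z) - 29.2152*exp(5*z) + 42.066*exp(4*z) - 27.0482*exp(3*z) + 14.1852*exp(2*z) - 3.6036*exp(z) + 0.8281)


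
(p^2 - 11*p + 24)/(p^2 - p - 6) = (p - 8)/(p + 2)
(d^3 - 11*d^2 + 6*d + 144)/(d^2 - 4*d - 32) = (d^2 - 3*d - 18)/(d + 4)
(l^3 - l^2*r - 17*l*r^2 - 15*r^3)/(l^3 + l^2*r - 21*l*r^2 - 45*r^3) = (l + r)/(l + 3*r)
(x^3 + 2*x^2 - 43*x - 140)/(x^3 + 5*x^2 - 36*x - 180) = (x^2 - 3*x - 28)/(x^2 - 36)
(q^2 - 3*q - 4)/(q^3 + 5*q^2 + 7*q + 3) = (q - 4)/(q^2 + 4*q + 3)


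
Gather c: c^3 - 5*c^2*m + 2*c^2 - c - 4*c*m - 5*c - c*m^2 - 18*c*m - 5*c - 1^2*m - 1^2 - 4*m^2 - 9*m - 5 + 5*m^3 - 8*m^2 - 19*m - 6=c^3 + c^2*(2 - 5*m) + c*(-m^2 - 22*m - 11) + 5*m^3 - 12*m^2 - 29*m - 12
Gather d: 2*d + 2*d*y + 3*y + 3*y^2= d*(2*y + 2) + 3*y^2 + 3*y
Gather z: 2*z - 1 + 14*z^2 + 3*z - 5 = 14*z^2 + 5*z - 6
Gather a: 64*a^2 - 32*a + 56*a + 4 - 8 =64*a^2 + 24*a - 4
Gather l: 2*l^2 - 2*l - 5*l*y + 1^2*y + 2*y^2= 2*l^2 + l*(-5*y - 2) + 2*y^2 + y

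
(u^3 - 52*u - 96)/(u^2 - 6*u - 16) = u + 6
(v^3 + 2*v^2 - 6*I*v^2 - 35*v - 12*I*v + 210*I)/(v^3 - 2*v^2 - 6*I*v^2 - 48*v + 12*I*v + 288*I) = (v^2 + 2*v - 35)/(v^2 - 2*v - 48)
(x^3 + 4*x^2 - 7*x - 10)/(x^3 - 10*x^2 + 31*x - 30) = (x^2 + 6*x + 5)/(x^2 - 8*x + 15)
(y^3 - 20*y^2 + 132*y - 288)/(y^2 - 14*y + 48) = y - 6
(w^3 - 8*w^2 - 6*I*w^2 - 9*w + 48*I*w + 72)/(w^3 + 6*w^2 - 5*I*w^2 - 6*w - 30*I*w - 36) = (w^2 - w*(8 + 3*I) + 24*I)/(w^2 + 2*w*(3 - I) - 12*I)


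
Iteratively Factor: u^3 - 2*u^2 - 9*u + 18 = (u + 3)*(u^2 - 5*u + 6) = (u - 3)*(u + 3)*(u - 2)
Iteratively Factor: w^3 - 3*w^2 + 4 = (w - 2)*(w^2 - w - 2) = (w - 2)*(w + 1)*(w - 2)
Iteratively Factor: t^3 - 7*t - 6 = (t + 2)*(t^2 - 2*t - 3) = (t - 3)*(t + 2)*(t + 1)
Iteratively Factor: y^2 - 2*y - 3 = (y + 1)*(y - 3)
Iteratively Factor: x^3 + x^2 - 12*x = (x + 4)*(x^2 - 3*x) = x*(x + 4)*(x - 3)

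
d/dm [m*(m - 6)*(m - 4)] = 3*m^2 - 20*m + 24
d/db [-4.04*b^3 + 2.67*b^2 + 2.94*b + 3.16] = -12.12*b^2 + 5.34*b + 2.94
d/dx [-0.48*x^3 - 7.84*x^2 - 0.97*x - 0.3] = -1.44*x^2 - 15.68*x - 0.97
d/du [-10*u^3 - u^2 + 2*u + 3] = -30*u^2 - 2*u + 2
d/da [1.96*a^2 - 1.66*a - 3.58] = 3.92*a - 1.66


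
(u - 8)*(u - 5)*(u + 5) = u^3 - 8*u^2 - 25*u + 200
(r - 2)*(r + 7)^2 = r^3 + 12*r^2 + 21*r - 98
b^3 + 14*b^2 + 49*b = b*(b + 7)^2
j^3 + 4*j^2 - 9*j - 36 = (j - 3)*(j + 3)*(j + 4)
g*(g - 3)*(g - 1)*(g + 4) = g^4 - 13*g^2 + 12*g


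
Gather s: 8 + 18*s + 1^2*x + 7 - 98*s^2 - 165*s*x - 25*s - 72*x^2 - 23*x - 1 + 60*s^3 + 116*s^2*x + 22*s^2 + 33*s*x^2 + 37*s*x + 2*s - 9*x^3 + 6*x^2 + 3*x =60*s^3 + s^2*(116*x - 76) + s*(33*x^2 - 128*x - 5) - 9*x^3 - 66*x^2 - 19*x + 14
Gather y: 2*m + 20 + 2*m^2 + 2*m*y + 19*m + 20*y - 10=2*m^2 + 21*m + y*(2*m + 20) + 10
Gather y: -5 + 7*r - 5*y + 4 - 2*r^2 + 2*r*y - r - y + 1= -2*r^2 + 6*r + y*(2*r - 6)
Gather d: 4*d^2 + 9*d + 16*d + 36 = 4*d^2 + 25*d + 36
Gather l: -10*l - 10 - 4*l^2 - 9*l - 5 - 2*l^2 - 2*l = -6*l^2 - 21*l - 15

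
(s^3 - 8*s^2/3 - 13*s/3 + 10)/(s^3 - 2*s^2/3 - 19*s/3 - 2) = (3*s - 5)/(3*s + 1)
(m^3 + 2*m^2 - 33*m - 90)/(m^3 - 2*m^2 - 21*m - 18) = (m + 5)/(m + 1)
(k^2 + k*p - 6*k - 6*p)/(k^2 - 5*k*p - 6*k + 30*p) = (-k - p)/(-k + 5*p)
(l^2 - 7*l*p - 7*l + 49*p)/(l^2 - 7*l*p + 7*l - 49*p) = (l - 7)/(l + 7)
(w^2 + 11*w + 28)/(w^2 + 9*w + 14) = (w + 4)/(w + 2)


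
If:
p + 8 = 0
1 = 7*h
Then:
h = 1/7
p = -8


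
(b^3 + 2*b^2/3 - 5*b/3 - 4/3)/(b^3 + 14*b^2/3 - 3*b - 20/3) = (b + 1)/(b + 5)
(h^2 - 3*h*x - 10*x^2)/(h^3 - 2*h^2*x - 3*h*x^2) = (-h^2 + 3*h*x + 10*x^2)/(h*(-h^2 + 2*h*x + 3*x^2))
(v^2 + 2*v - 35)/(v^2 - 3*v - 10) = (v + 7)/(v + 2)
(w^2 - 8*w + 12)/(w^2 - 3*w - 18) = (w - 2)/(w + 3)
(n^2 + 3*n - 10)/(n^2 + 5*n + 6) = (n^2 + 3*n - 10)/(n^2 + 5*n + 6)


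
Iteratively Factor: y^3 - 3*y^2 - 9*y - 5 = (y + 1)*(y^2 - 4*y - 5) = (y + 1)^2*(y - 5)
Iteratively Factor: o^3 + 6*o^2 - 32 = (o + 4)*(o^2 + 2*o - 8) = (o - 2)*(o + 4)*(o + 4)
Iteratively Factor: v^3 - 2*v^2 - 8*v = (v)*(v^2 - 2*v - 8) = v*(v + 2)*(v - 4)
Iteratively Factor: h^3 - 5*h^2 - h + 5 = (h - 1)*(h^2 - 4*h - 5) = (h - 1)*(h + 1)*(h - 5)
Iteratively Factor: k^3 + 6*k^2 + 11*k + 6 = (k + 2)*(k^2 + 4*k + 3) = (k + 1)*(k + 2)*(k + 3)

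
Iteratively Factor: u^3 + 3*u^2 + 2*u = (u + 2)*(u^2 + u) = (u + 1)*(u + 2)*(u)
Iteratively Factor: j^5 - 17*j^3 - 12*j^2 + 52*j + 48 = (j + 1)*(j^4 - j^3 - 16*j^2 + 4*j + 48) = (j + 1)*(j + 3)*(j^3 - 4*j^2 - 4*j + 16) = (j - 2)*(j + 1)*(j + 3)*(j^2 - 2*j - 8) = (j - 2)*(j + 1)*(j + 2)*(j + 3)*(j - 4)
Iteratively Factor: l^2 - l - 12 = (l + 3)*(l - 4)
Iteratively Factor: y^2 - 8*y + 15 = (y - 3)*(y - 5)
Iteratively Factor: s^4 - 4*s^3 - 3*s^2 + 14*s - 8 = (s - 1)*(s^3 - 3*s^2 - 6*s + 8) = (s - 1)^2*(s^2 - 2*s - 8) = (s - 1)^2*(s + 2)*(s - 4)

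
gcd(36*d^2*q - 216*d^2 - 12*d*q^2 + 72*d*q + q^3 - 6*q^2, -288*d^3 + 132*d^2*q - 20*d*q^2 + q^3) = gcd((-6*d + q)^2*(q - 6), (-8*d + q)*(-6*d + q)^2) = 36*d^2 - 12*d*q + q^2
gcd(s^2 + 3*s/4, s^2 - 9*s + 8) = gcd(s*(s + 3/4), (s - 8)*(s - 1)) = 1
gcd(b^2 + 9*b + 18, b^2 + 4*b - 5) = 1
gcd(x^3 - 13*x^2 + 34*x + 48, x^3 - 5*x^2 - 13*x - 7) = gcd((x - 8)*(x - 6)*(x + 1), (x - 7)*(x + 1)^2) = x + 1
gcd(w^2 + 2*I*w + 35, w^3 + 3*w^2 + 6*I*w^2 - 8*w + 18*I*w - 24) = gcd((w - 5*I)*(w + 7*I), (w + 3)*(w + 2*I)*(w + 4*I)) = 1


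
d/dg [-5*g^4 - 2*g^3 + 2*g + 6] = -20*g^3 - 6*g^2 + 2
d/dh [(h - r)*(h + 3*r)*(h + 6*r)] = 3*h^2 + 16*h*r + 9*r^2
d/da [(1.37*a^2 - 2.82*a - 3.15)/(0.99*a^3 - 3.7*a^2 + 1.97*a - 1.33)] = (-1.3563*a^4 + 5.5836*a^3 + 1.6204*a^2 - 26.9542*a + 9.9561)/(0.9801*a^6 - 7.326*a^5 + 17.5906*a^4 - 17.2114*a^3 + 13.7229*a^2 - 5.2402*a + 1.7689)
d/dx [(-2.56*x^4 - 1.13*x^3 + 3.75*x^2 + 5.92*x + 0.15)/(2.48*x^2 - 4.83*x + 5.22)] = (-12.6976*x^5 + 34.292*x^4 - 42.537*x^3 - 50.4899*x^2 + 38.406*x + 31.6269)/(6.1504*x^4 - 23.9568*x^3 + 49.2201*x^2 - 50.4252*x + 27.2484)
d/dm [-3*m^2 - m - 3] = -6*m - 1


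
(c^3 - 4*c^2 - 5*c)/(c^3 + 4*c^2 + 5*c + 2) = c*(c - 5)/(c^2 + 3*c + 2)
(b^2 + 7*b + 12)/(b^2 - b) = (b^2 + 7*b + 12)/(b*(b - 1))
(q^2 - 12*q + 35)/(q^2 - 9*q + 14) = (q - 5)/(q - 2)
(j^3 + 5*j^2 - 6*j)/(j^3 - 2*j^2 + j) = (j + 6)/(j - 1)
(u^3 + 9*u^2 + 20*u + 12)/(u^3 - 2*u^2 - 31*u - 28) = (u^2 + 8*u + 12)/(u^2 - 3*u - 28)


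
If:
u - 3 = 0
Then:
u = 3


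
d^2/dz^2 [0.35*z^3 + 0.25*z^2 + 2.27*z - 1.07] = 2.1*z + 0.5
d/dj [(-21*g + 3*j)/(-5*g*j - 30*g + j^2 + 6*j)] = 3*(-5*g*j - 30*g + j^2 + 6*j + (7*g - j)*(-5*g + 2*j + 6))/(5*g*j + 30*g - j^2 - 6*j)^2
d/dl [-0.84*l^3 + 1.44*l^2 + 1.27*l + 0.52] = -2.52*l^2 + 2.88*l + 1.27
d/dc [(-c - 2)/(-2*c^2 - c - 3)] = (2*c^2 + c - (c + 2)*(4*c + 1) + 3)/(2*c^2 + c + 3)^2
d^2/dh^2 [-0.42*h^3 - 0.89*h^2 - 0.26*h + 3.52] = -2.52*h - 1.78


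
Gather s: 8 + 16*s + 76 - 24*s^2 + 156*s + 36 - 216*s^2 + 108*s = -240*s^2 + 280*s + 120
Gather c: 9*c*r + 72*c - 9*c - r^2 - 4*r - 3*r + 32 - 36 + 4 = c*(9*r + 63) - r^2 - 7*r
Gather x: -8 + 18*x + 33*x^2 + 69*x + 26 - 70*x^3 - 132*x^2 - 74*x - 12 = -70*x^3 - 99*x^2 + 13*x + 6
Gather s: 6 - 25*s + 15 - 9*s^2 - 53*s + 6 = -9*s^2 - 78*s + 27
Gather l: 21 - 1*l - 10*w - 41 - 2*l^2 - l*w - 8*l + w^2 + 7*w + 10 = -2*l^2 + l*(-w - 9) + w^2 - 3*w - 10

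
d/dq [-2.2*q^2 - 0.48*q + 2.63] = -4.4*q - 0.48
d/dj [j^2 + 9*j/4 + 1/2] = 2*j + 9/4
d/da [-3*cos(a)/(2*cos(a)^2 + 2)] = 3*sin(a)^3/(2*(cos(a)^2 + 1)^2)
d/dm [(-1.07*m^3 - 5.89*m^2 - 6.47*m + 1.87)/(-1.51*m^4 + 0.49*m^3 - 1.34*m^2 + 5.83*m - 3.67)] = (-1.6157*m^6 - 17.7878*m^5 - 24.9892*m^4 + 5.1592*m^3 - 33.9767*m^2 + 48.2442*m + 12.8428)/(2.2801*m^8 - 1.4798*m^7 + 4.2869*m^6 - 18.9198*m^5 + 18.5924*m^4 - 19.221*m^3 + 43.8245*m^2 - 42.7922*m + 13.4689)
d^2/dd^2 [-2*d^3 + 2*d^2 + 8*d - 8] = 4 - 12*d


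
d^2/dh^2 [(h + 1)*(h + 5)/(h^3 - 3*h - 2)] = 2*(h^3 + 15*h^2 - 9*h + 13)/(h^6 - 3*h^5 - 3*h^4 + 11*h^3 + 6*h^2 - 12*h - 8)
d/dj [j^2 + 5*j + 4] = 2*j + 5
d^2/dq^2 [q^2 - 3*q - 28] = 2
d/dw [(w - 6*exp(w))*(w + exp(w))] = -5*w*exp(w) + 2*w - 12*exp(2*w) - 5*exp(w)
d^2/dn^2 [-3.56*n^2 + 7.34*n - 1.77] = -7.12000000000000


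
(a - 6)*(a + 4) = a^2 - 2*a - 24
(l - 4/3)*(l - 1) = l^2 - 7*l/3 + 4/3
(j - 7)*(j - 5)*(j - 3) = j^3 - 15*j^2 + 71*j - 105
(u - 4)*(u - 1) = u^2 - 5*u + 4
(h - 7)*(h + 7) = h^2 - 49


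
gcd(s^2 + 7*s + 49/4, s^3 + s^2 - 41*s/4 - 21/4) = s + 7/2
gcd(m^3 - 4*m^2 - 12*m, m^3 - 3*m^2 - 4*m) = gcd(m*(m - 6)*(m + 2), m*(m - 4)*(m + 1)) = m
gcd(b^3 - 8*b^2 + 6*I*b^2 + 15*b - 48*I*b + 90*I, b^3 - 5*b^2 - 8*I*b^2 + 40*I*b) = b - 5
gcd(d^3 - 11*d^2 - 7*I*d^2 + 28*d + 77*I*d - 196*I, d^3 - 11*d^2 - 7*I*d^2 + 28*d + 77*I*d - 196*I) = d^3 + d^2*(-11 - 7*I) + d*(28 + 77*I) - 196*I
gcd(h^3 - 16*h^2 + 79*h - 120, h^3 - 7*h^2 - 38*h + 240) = h^2 - 13*h + 40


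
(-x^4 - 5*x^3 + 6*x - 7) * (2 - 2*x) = 2*x^5 + 8*x^4 - 10*x^3 - 12*x^2 + 26*x - 14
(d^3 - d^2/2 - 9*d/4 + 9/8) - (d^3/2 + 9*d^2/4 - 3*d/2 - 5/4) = d^3/2 - 11*d^2/4 - 3*d/4 + 19/8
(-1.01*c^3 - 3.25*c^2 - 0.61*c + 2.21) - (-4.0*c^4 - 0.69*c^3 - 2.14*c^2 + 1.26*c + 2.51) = 4.0*c^4 - 0.32*c^3 - 1.11*c^2 - 1.87*c - 0.3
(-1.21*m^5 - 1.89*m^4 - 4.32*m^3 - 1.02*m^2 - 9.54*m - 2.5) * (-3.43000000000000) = 4.1503*m^5 + 6.4827*m^4 + 14.8176*m^3 + 3.4986*m^2 + 32.7222*m + 8.575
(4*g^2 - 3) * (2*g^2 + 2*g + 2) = 8*g^4 + 8*g^3 + 2*g^2 - 6*g - 6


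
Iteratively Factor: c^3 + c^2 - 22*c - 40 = (c + 4)*(c^2 - 3*c - 10) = (c - 5)*(c + 4)*(c + 2)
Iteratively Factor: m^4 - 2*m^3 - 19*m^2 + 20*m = (m - 5)*(m^3 + 3*m^2 - 4*m) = (m - 5)*(m - 1)*(m^2 + 4*m) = (m - 5)*(m - 1)*(m + 4)*(m)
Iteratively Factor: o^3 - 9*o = (o)*(o^2 - 9) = o*(o + 3)*(o - 3)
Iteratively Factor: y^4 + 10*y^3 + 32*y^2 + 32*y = (y + 4)*(y^3 + 6*y^2 + 8*y) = (y + 2)*(y + 4)*(y^2 + 4*y) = y*(y + 2)*(y + 4)*(y + 4)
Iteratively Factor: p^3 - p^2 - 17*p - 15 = (p + 1)*(p^2 - 2*p - 15) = (p + 1)*(p + 3)*(p - 5)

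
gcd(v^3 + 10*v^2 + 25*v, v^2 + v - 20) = v + 5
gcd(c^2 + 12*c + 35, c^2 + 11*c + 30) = c + 5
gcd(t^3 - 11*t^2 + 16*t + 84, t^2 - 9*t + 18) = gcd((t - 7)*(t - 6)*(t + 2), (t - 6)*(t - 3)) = t - 6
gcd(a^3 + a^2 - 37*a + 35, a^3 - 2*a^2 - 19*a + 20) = a^2 - 6*a + 5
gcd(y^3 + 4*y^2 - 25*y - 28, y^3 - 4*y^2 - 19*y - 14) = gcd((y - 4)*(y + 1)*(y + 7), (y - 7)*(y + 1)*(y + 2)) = y + 1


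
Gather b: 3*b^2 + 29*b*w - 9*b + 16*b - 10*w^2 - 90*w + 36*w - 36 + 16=3*b^2 + b*(29*w + 7) - 10*w^2 - 54*w - 20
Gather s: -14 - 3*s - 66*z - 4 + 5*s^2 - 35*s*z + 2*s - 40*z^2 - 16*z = 5*s^2 + s*(-35*z - 1) - 40*z^2 - 82*z - 18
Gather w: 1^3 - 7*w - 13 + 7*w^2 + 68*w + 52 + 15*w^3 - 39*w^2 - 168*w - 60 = 15*w^3 - 32*w^2 - 107*w - 20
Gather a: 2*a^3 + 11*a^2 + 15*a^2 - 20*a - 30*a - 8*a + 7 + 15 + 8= 2*a^3 + 26*a^2 - 58*a + 30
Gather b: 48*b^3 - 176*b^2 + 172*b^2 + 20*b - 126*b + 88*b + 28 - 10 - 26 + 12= 48*b^3 - 4*b^2 - 18*b + 4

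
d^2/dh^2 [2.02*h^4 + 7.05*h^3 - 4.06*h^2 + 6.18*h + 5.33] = 24.24*h^2 + 42.3*h - 8.12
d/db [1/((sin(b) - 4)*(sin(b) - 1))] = (5 - 2*sin(b))*cos(b)/((sin(b) - 4)^2*(sin(b) - 1)^2)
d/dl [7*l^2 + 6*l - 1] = 14*l + 6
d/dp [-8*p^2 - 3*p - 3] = -16*p - 3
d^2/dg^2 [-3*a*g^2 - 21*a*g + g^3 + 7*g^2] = -6*a + 6*g + 14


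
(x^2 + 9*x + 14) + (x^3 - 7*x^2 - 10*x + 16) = x^3 - 6*x^2 - x + 30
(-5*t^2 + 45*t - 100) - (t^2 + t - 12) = -6*t^2 + 44*t - 88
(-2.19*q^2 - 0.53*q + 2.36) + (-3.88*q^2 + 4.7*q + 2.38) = -6.07*q^2 + 4.17*q + 4.74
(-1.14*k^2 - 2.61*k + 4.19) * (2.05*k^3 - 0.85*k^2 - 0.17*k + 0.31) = -2.337*k^5 - 4.3815*k^4 + 11.0018*k^3 - 3.4712*k^2 - 1.5214*k + 1.2989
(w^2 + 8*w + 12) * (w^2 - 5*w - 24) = w^4 + 3*w^3 - 52*w^2 - 252*w - 288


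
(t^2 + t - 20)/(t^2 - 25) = (t - 4)/(t - 5)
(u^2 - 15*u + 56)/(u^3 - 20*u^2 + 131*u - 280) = 1/(u - 5)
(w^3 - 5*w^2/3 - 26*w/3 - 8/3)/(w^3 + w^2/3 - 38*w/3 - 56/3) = (3*w + 1)/(3*w + 7)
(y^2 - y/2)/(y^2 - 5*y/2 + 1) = y/(y - 2)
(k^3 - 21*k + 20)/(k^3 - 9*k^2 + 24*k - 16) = (k + 5)/(k - 4)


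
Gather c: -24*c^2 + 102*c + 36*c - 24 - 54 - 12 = -24*c^2 + 138*c - 90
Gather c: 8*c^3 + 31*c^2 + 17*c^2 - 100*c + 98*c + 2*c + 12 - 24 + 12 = 8*c^3 + 48*c^2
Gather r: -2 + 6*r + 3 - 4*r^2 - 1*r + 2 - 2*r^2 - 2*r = -6*r^2 + 3*r + 3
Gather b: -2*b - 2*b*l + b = b*(-2*l - 1)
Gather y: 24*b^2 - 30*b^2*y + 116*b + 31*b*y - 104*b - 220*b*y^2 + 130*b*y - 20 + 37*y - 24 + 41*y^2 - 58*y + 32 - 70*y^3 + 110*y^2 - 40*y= 24*b^2 + 12*b - 70*y^3 + y^2*(151 - 220*b) + y*(-30*b^2 + 161*b - 61) - 12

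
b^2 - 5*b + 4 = (b - 4)*(b - 1)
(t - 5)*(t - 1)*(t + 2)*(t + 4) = t^4 - 23*t^2 - 18*t + 40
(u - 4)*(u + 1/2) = u^2 - 7*u/2 - 2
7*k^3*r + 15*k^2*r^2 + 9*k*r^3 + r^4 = r*(k + r)^2*(7*k + r)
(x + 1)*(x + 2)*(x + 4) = x^3 + 7*x^2 + 14*x + 8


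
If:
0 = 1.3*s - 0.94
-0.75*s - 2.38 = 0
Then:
No Solution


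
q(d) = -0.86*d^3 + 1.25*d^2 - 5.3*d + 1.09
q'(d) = -2.58*d^2 + 2.5*d - 5.3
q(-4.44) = 124.54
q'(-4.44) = -67.26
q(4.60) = -80.55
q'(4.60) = -48.39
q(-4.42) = 123.20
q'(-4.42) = -66.75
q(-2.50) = 35.59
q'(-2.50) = -27.68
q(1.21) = -5.02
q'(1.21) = -6.05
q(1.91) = -10.47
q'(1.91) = -9.94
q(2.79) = -22.64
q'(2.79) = -18.41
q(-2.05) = 24.62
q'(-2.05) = -21.27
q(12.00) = -1368.59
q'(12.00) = -346.82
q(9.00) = -572.30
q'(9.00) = -191.78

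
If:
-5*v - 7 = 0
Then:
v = -7/5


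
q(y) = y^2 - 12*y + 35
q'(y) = 2*y - 12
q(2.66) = 10.16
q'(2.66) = -6.68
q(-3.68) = 92.70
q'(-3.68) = -19.36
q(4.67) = 0.77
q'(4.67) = -2.66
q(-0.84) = 45.79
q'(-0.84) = -13.68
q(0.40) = 30.36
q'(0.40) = -11.20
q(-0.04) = 35.48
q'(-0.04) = -12.08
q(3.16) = 7.07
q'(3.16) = -5.68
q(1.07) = 23.30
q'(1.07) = -9.86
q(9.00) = 8.00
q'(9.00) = 6.00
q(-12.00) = 323.00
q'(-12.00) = -36.00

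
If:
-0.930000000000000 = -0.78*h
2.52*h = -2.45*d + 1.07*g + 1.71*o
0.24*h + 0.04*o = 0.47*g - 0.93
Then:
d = 0.735128093790708*o - 0.0962958014629747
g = 0.0851063829787234*o + 2.58756137479542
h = 1.19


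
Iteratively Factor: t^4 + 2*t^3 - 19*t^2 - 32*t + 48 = (t - 1)*(t^3 + 3*t^2 - 16*t - 48) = (t - 1)*(t + 4)*(t^2 - t - 12) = (t - 1)*(t + 3)*(t + 4)*(t - 4)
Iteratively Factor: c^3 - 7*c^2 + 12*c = (c - 3)*(c^2 - 4*c) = (c - 4)*(c - 3)*(c)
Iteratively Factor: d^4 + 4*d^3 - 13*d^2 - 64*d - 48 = (d + 1)*(d^3 + 3*d^2 - 16*d - 48) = (d + 1)*(d + 4)*(d^2 - d - 12) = (d - 4)*(d + 1)*(d + 4)*(d + 3)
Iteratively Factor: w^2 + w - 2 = (w - 1)*(w + 2)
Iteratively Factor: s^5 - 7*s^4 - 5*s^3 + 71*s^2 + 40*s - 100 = (s + 2)*(s^4 - 9*s^3 + 13*s^2 + 45*s - 50) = (s - 5)*(s + 2)*(s^3 - 4*s^2 - 7*s + 10) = (s - 5)^2*(s + 2)*(s^2 + s - 2) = (s - 5)^2*(s - 1)*(s + 2)*(s + 2)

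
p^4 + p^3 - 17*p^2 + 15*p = p*(p - 3)*(p - 1)*(p + 5)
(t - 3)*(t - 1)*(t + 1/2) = t^3 - 7*t^2/2 + t + 3/2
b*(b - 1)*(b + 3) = b^3 + 2*b^2 - 3*b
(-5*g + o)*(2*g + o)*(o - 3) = -10*g^2*o + 30*g^2 - 3*g*o^2 + 9*g*o + o^3 - 3*o^2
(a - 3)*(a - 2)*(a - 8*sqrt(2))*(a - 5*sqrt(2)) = a^4 - 13*sqrt(2)*a^3 - 5*a^3 + 86*a^2 + 65*sqrt(2)*a^2 - 400*a - 78*sqrt(2)*a + 480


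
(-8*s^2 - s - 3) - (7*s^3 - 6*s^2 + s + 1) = -7*s^3 - 2*s^2 - 2*s - 4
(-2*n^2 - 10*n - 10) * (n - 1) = -2*n^3 - 8*n^2 + 10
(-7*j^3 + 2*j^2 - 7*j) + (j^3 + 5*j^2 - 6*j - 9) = -6*j^3 + 7*j^2 - 13*j - 9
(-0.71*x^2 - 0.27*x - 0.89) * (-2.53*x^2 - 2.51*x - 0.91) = 1.7963*x^4 + 2.4652*x^3 + 3.5755*x^2 + 2.4796*x + 0.8099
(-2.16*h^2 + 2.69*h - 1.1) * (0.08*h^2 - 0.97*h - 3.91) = -0.1728*h^4 + 2.3104*h^3 + 5.7483*h^2 - 9.4509*h + 4.301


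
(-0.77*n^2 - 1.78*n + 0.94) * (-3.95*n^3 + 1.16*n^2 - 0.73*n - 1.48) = 3.0415*n^5 + 6.1378*n^4 - 5.2157*n^3 + 3.5294*n^2 + 1.9482*n - 1.3912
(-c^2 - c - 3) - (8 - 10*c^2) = 9*c^2 - c - 11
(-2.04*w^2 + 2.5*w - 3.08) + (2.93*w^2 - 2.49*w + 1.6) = 0.89*w^2 + 0.00999999999999979*w - 1.48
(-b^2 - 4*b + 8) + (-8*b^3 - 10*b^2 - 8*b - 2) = -8*b^3 - 11*b^2 - 12*b + 6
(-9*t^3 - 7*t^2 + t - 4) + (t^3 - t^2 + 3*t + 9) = -8*t^3 - 8*t^2 + 4*t + 5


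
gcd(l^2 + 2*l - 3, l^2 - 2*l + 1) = l - 1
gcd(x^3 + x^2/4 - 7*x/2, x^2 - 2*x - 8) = x + 2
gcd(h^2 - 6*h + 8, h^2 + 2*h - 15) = 1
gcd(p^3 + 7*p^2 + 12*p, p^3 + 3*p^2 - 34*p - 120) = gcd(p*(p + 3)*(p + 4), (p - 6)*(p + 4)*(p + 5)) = p + 4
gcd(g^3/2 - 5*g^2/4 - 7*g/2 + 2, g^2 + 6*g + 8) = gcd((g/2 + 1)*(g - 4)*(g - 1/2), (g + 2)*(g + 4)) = g + 2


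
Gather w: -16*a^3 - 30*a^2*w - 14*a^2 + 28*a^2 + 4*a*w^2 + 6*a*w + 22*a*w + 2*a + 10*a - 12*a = -16*a^3 + 14*a^2 + 4*a*w^2 + w*(-30*a^2 + 28*a)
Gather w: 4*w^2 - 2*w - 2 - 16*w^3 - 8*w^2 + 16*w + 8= -16*w^3 - 4*w^2 + 14*w + 6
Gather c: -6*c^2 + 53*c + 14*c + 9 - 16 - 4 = -6*c^2 + 67*c - 11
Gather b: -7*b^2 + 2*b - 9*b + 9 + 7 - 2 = -7*b^2 - 7*b + 14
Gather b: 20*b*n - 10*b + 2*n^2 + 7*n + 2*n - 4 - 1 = b*(20*n - 10) + 2*n^2 + 9*n - 5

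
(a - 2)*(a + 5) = a^2 + 3*a - 10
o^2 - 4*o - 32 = (o - 8)*(o + 4)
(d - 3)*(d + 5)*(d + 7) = d^3 + 9*d^2 - d - 105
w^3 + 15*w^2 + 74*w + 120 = (w + 4)*(w + 5)*(w + 6)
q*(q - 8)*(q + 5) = q^3 - 3*q^2 - 40*q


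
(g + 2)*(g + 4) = g^2 + 6*g + 8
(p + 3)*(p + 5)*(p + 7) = p^3 + 15*p^2 + 71*p + 105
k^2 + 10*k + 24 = (k + 4)*(k + 6)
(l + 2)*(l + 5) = l^2 + 7*l + 10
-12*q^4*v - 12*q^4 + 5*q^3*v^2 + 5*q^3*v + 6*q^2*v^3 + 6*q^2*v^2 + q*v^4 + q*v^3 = (-q + v)*(3*q + v)*(4*q + v)*(q*v + q)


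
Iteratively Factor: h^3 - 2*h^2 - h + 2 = (h - 2)*(h^2 - 1) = (h - 2)*(h - 1)*(h + 1)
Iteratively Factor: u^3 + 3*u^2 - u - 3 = (u - 1)*(u^2 + 4*u + 3) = (u - 1)*(u + 3)*(u + 1)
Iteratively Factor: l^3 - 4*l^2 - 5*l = (l - 5)*(l^2 + l) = l*(l - 5)*(l + 1)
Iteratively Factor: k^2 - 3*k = (k - 3)*(k)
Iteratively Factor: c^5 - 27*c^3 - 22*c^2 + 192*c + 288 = (c - 4)*(c^4 + 4*c^3 - 11*c^2 - 66*c - 72) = (c - 4)*(c + 2)*(c^3 + 2*c^2 - 15*c - 36) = (c - 4)*(c + 2)*(c + 3)*(c^2 - c - 12) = (c - 4)^2*(c + 2)*(c + 3)*(c + 3)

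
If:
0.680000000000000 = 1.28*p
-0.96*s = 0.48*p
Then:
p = 0.53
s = -0.27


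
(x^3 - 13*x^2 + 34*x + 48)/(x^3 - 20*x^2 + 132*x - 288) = (x + 1)/(x - 6)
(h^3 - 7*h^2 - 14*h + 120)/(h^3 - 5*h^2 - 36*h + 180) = (h + 4)/(h + 6)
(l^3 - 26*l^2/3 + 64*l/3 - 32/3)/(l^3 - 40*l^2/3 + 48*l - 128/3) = (3*l^2 - 14*l + 8)/(3*l^2 - 28*l + 32)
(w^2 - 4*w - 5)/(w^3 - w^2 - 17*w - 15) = 1/(w + 3)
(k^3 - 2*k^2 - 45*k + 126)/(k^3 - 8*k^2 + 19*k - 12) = (k^2 + k - 42)/(k^2 - 5*k + 4)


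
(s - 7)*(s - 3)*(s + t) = s^3 + s^2*t - 10*s^2 - 10*s*t + 21*s + 21*t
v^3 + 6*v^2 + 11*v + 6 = (v + 1)*(v + 2)*(v + 3)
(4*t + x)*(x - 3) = 4*t*x - 12*t + x^2 - 3*x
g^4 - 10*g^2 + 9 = (g - 3)*(g - 1)*(g + 1)*(g + 3)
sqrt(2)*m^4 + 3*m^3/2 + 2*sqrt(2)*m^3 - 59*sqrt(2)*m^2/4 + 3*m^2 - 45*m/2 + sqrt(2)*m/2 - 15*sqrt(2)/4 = (m - 3)*(m + 5)*(m + sqrt(2)/2)*(sqrt(2)*m + 1/2)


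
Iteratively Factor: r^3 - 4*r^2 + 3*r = (r)*(r^2 - 4*r + 3) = r*(r - 1)*(r - 3)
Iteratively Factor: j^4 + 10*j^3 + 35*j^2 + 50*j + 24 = (j + 2)*(j^3 + 8*j^2 + 19*j + 12) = (j + 1)*(j + 2)*(j^2 + 7*j + 12) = (j + 1)*(j + 2)*(j + 3)*(j + 4)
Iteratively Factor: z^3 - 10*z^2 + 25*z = (z - 5)*(z^2 - 5*z) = z*(z - 5)*(z - 5)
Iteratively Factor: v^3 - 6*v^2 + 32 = (v - 4)*(v^2 - 2*v - 8) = (v - 4)*(v + 2)*(v - 4)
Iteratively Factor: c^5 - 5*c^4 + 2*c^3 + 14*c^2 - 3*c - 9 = (c - 3)*(c^4 - 2*c^3 - 4*c^2 + 2*c + 3) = (c - 3)^2*(c^3 + c^2 - c - 1) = (c - 3)^2*(c - 1)*(c^2 + 2*c + 1) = (c - 3)^2*(c - 1)*(c + 1)*(c + 1)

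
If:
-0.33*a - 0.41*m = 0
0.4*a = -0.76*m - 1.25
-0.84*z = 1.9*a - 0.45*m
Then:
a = 5.90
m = -4.75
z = -15.90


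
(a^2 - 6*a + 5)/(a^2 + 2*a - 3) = (a - 5)/(a + 3)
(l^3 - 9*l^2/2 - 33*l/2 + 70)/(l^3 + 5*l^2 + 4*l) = (2*l^2 - 17*l + 35)/(2*l*(l + 1))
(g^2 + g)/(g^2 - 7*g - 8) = g/(g - 8)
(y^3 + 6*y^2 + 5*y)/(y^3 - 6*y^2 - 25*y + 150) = y*(y + 1)/(y^2 - 11*y + 30)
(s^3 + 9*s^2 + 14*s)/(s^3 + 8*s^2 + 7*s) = (s + 2)/(s + 1)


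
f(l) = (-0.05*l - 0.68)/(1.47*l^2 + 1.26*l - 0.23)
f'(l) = (-2.94*l - 1.26)*(-0.05*l - 0.68)/(1.47*l^2 + 1.26*l - 0.23)^2 - 0.05/(1.47*l^2 + 1.26*l - 0.23) = (0.0735*l^2 + 1.9992*l + 0.8683)/(2.1609*l^4 + 3.7044*l^3 + 0.9114*l^2 - 0.5796*l + 0.0529)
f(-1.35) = -0.82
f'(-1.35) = -3.03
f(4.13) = -0.03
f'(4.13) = 0.01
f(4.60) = -0.02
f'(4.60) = 0.01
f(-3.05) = -0.05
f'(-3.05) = -0.05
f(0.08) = 5.71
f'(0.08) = 71.69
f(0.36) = -1.69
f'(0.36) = 9.32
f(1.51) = -0.15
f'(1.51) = 0.16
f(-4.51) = -0.02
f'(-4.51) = -0.01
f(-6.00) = -0.01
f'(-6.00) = -0.00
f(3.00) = -0.05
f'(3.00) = 0.03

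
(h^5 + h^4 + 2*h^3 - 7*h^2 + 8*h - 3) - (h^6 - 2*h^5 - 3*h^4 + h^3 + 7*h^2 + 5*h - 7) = -h^6 + 3*h^5 + 4*h^4 + h^3 - 14*h^2 + 3*h + 4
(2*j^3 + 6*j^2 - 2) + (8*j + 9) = 2*j^3 + 6*j^2 + 8*j + 7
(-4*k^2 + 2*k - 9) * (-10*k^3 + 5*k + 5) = 40*k^5 - 20*k^4 + 70*k^3 - 10*k^2 - 35*k - 45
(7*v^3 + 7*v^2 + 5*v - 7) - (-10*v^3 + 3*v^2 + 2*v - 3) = 17*v^3 + 4*v^2 + 3*v - 4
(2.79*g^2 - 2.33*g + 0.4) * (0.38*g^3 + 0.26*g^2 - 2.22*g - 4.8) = 1.0602*g^5 - 0.16*g^4 - 6.6476*g^3 - 8.1154*g^2 + 10.296*g - 1.92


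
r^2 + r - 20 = (r - 4)*(r + 5)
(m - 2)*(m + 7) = m^2 + 5*m - 14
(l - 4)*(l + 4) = l^2 - 16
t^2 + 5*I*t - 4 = (t + I)*(t + 4*I)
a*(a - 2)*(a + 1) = a^3 - a^2 - 2*a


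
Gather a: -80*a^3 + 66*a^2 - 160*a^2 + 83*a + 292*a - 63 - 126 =-80*a^3 - 94*a^2 + 375*a - 189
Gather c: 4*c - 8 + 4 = 4*c - 4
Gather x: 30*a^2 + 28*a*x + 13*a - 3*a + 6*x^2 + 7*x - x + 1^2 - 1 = 30*a^2 + 10*a + 6*x^2 + x*(28*a + 6)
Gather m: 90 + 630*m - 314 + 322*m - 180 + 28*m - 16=980*m - 420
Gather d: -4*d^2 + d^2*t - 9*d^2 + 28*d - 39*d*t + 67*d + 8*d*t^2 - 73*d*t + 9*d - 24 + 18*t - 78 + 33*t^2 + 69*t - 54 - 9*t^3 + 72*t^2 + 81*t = d^2*(t - 13) + d*(8*t^2 - 112*t + 104) - 9*t^3 + 105*t^2 + 168*t - 156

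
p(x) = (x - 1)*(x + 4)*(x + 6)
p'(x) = (x - 1)*(x + 4) + (x - 1)*(x + 6) + (x + 4)*(x + 6)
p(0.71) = -9.17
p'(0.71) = 28.29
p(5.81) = 557.27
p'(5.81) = 219.85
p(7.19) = 913.62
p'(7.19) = 298.51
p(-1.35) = -28.96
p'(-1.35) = -4.83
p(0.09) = -22.67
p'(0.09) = 15.64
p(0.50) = -14.62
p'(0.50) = 23.75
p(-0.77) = -29.90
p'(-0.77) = 1.92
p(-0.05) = -24.68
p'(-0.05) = 13.11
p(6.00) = 600.00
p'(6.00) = 230.00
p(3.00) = 126.00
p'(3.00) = 95.00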